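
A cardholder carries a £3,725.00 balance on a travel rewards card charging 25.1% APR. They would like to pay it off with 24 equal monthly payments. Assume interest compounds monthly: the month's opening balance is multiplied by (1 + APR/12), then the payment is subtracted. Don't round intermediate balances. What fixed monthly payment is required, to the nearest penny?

Monthly rate r = 25.1%/12 = 2.09167% = 0.0209167.
Level-payment amortization: P = B₀·r / (1 − (1+r)^(−n)) = 3725.00·0.0209167 / (1 − 1.02092^(−24)).
Denominator 1 − (1+r)^(−24) = 0.391538718.
P = 77.9146 / 0.391538718 ≈ 199.00.

£199.00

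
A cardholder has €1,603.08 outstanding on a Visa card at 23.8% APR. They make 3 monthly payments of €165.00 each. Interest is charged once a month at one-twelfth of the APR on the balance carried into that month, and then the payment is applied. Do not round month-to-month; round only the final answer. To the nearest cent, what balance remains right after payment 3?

Monthly rate r = 23.8%/12 = 1.98333% = 0.0198333.
Each month: B ← B·(1+r) − €165.00.
Month 1: interest €31.79; balance after payment €1,469.87.
Month 2: interest €29.15; balance after payment €1,334.03.
Month 3: interest €26.46; balance after payment €1,195.49.

€1,195.49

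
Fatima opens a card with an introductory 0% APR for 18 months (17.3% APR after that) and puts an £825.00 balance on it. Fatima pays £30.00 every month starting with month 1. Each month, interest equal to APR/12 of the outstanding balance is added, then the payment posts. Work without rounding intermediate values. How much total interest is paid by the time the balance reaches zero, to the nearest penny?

Promo months 1–18 at r₀ = 0%/12 = 0; months 19+ at r₁ = 17.3%/12 = 0.0144167.
After month 18 (no interest yet): B = £825.00 − 18·£30.00 = £285.00.
Then at r₁ with £30.00/mo: n₂ = −ln(1 − r₁·B/P)/ln(1+r₁) ≈ 10.29 → 11 more payments.
Total paid = 28·£30.00 + £8.75 = £848.75; interest = £848.75 − £825.00 = £23.75.

£23.75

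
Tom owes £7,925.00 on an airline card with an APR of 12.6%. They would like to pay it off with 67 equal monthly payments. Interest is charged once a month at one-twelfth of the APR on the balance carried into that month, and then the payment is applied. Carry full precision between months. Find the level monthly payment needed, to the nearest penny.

£165.32

Monthly rate r = 12.6%/12 = 1.05% = 0.0105.
Level-payment amortization: P = B₀·r / (1 − (1+r)^(−n)) = 7925.00·0.0105 / (1 − 1.0105^(−67)).
Denominator 1 − (1+r)^(−67) = 0.5033314.
P = 83.2125 / 0.5033314 ≈ 165.32.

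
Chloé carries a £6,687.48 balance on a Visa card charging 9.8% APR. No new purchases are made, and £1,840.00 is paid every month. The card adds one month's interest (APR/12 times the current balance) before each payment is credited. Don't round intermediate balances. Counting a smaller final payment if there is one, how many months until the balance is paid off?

4 months

Monthly rate r = 9.8%/12 = 0.816667% = 0.00816667.
Recurrence: B ← B·(1+r) − £1,840.00.
Month 1: interest £54.61; balance after payment £4,902.09.
Month 2: interest £40.03; balance after payment £3,102.13.
Month 3: interest £25.33; balance after payment £1,287.46.
Month 4: interest £10.51; balance after payment £0.00.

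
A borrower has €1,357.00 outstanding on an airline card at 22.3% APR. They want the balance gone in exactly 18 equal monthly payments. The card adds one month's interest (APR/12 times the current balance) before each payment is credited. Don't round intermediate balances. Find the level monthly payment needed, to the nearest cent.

€89.39

Monthly rate r = 22.3%/12 = 1.85833% = 0.0185833.
Level-payment amortization: P = B₀·r / (1 − (1+r)^(−n)) = 1357.00·0.0185833 / (1 − 1.01858^(−18)).
Denominator 1 − (1+r)^(−18) = 0.282103531.
P = 25.2176 / 0.282103531 ≈ 89.39.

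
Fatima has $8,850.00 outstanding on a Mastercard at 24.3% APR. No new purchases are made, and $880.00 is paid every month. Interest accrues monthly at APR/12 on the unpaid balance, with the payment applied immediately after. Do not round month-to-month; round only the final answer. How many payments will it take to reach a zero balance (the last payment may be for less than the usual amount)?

Monthly rate r = 24.3%/12 = 2.025% = 0.02025.
Recurrence: B ← B·(1+r) − $880.00.
Month 1: interest $179.21; balance after payment $8,149.21.
Month 2: interest $165.02; balance after payment $7,434.23.
Closed form: n = −ln(1 − rB₀/P)/ln(1+r) = −ln(0.79635)/ln(1.02025) ≈ 11.359, so the balance reaches zero during payment 12.

12 payments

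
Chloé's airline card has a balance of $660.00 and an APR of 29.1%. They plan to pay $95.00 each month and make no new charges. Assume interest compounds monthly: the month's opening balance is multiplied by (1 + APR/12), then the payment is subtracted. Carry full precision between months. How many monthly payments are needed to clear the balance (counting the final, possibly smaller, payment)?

Monthly rate r = 29.1%/12 = 2.425% = 0.02425.
Recurrence: B ← B·(1+r) − $95.00.
Month 1: interest $16.00; balance after payment $581.00.
Month 2: interest $14.09; balance after payment $500.09.
Closed form: n = −ln(1 − rB₀/P)/ln(1+r) = −ln(0.83153)/ln(1.02425) ≈ 7.700, so the balance reaches zero during payment 8.

8 payments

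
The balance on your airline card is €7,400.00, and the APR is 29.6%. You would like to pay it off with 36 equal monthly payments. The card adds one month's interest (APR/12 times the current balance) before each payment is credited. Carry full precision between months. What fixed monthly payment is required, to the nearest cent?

Monthly rate r = 29.6%/12 = 2.46667% = 0.0246667.
Level-payment amortization: P = B₀·r / (1 − (1+r)^(−n)) = 7400.00·0.0246667 / (1 − 1.02467^(−36)).
Denominator 1 − (1+r)^(−36) = 0.584064397.
P = 182.533 / 0.584064397 ≈ 312.52.

€312.52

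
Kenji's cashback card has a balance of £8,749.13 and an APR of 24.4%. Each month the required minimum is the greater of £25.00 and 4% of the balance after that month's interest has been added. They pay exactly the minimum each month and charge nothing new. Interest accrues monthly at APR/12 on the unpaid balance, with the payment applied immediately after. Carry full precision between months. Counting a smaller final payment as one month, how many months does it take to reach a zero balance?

163 months

Monthly rate r = 24.4%/12 = 2.03333% = 0.0203333.
While 4% of the post-interest balance exceeds £25.00, each month B ← (B·(1+r))·(1 − 0.04), i.e. B shrinks by the factor (1+r)·0.96 = 0.97952.
This holds for months 1–129. Entering month 130 the balance is £606.29; 4% of the post-interest balance is now below £25.00, so the flat £25.00 minimum applies from here.
From month 130 a fixed £25.00 at rate r clears £606.29 in 34 more payments. Total: 129 + 34 = 163 months.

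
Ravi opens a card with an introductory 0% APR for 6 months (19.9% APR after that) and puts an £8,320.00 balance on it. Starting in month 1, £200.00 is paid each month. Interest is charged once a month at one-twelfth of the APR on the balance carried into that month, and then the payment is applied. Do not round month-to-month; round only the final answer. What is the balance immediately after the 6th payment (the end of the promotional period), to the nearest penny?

£7,120.00

Promo months 1–6 at r₀ = 0%/12 = 0; months 7+ at r₁ = 19.9%/12 = 0.0165833.
After month 6 (no interest yet): B = £8,320.00 − 6·£200.00 = £7,120.00.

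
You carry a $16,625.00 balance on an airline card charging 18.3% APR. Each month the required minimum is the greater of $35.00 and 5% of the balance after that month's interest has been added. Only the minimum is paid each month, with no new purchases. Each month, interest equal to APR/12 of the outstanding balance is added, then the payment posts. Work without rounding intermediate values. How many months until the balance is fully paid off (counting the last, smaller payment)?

Monthly rate r = 18.3%/12 = 1.525% = 0.01525.
While 5% of the post-interest balance exceeds $35.00, each month B ← (B·(1+r))·(1 − 0.05), i.e. B shrinks by the factor (1+r)·0.95 = 0.96449.
This holds for months 1–89. Entering month 90 the balance is $665.52; 5% of the post-interest balance is now below $35.00, so the flat $35.00 minimum applies from here.
From month 90 a fixed $35.00 at rate r clears $665.52 in 23 more payments. Total: 89 + 23 = 112 months.

112 months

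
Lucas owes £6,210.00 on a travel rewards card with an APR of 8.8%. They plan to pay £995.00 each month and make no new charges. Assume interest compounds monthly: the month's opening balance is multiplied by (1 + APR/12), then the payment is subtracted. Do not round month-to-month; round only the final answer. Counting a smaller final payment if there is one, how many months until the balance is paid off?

Monthly rate r = 8.8%/12 = 0.733333% = 0.00733333.
Recurrence: B ← B·(1+r) − £995.00.
Month 1: interest £45.54; balance after payment £5,260.54.
Month 2: interest £38.58; balance after payment £4,304.12.
Closed form: n = −ln(1 − rB₀/P)/ln(1+r) = −ln(0.95423)/ln(1.00733) ≈ 6.412, so the balance reaches zero during payment 7.

7 payments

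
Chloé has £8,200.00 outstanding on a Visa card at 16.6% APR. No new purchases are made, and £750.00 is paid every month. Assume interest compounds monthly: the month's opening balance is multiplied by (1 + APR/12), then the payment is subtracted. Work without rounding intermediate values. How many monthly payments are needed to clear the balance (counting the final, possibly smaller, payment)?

Monthly rate r = 16.6%/12 = 1.38333% = 0.0138333.
Recurrence: B ← B·(1+r) − £750.00.
Month 1: interest £113.43; balance after payment £7,563.43.
Month 2: interest £104.63; balance after payment £6,918.06.
Closed form: n = −ln(1 − rB₀/P)/ln(1+r) = −ln(0.84876)/ln(1.01383) ≈ 11.936, so the balance reaches zero during payment 12.

12 payments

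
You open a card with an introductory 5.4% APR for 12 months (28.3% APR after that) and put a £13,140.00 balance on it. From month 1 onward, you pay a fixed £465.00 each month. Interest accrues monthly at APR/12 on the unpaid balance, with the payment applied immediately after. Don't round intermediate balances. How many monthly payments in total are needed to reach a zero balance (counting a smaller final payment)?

35 months

Promo months 1–12 at r₀ = 5.4%/12 = 0.0045; months 13+ at r₁ = 28.3%/12 = 0.0235833.
After month 12: iterate B ← B·(1+r₀) − £465.00 for 12 months → £8,147.19.
Then at r₁ with £465.00/mo: n₂ = −ln(1 − r₁·B/P)/ln(1+r₁) ≈ 22.87 → 23 more payments.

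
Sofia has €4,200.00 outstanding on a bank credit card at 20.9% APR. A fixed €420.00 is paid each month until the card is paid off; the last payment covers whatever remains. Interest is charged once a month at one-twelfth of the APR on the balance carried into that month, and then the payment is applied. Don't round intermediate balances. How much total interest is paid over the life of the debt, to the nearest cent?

€455.02

Monthly rate r = 20.9%/12 = 1.74167% = 0.0174167.
Payoff takes n = ⌈−ln(1 − rB₀/P)/ln(1+r)⌉ = ⌈11.083⌉ = 12 payments; the last is €35.02.
Total paid = 11·€420.00 + €35.02 = €4,655.02.
Total interest = total paid − principal = €4,655.02 − €4,200.00 = €455.02.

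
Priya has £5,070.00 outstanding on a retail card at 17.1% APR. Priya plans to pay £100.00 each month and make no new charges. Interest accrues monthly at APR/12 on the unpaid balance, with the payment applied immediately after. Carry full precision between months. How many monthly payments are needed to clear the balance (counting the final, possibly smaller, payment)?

Monthly rate r = 17.1%/12 = 1.425% = 0.01425.
Recurrence: B ← B·(1+r) − £100.00.
Month 1: interest £72.25; balance after payment £5,042.25.
Month 2: interest £71.85; balance after payment £5,014.10.
Closed form: n = −ln(1 − rB₀/P)/ln(1+r) = −ln(0.27753)/ln(1.01425) ≈ 90.593, so the balance reaches zero during payment 91.

91 payments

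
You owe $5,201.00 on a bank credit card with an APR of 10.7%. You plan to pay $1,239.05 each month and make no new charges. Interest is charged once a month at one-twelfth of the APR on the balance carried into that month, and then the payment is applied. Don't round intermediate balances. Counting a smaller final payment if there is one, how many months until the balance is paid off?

5 months

Monthly rate r = 10.7%/12 = 0.891667% = 0.00891667.
Recurrence: B ← B·(1+r) − $1,239.05.
Month 1: interest $46.38; balance after payment $4,008.33.
Month 2: interest $35.74; balance after payment $2,805.02.
Month 3: interest $25.01; balance after payment $1,590.98.
Month 4: interest $14.19; balance after payment $366.11.
Month 5: interest $3.26; balance after payment $0.00.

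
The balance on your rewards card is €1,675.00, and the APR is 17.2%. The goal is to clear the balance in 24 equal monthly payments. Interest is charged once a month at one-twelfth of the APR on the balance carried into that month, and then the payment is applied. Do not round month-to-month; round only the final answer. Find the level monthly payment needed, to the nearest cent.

€82.98

Monthly rate r = 17.2%/12 = 1.43333% = 0.0143333.
Level-payment amortization: P = B₀·r / (1 − (1+r)^(−n)) = 1675.00·0.0143333 / (1 − 1.01433^(−24)).
Denominator 1 − (1+r)^(−24) = 0.289337733.
P = 24.0083 / 0.289337733 ≈ 82.98.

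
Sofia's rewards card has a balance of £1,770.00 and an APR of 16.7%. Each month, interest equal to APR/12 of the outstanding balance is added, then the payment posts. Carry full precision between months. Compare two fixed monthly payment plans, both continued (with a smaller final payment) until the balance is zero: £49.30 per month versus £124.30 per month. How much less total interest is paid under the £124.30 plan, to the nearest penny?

Monthly rate r = 16.7%/12 = 1.39167% = 0.0139167.
At £49.30/mo: n = ⌈−ln(1 − rB₀/P)/ln(1+r)⌉ = 51 payments (last £5.03); total interest = total paid − £1,770.00 = £700.03.
At £124.30/mo: 16 payments (last £121.86); total interest £216.36.
Interest saved = £700.03 − £216.36 = £483.67.

£483.67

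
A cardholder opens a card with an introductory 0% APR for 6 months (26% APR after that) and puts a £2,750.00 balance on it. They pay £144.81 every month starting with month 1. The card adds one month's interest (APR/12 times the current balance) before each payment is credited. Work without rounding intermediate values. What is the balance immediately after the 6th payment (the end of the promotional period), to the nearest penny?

Promo months 1–6 at r₀ = 0%/12 = 0; months 7+ at r₁ = 26%/12 = 0.0216667.
After month 6 (no interest yet): B = £2,750.00 − 6·£144.81 = £1,881.14.

£1,881.14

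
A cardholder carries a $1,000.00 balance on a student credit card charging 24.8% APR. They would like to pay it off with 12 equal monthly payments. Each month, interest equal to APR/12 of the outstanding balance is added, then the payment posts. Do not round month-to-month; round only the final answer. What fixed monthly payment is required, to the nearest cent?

$94.95

Monthly rate r = 24.8%/12 = 2.06667% = 0.0206667.
Level-payment amortization: P = B₀·r / (1 − (1+r)^(−n)) = 1000.00·0.0206667 / (1 − 1.02067^(−12)).
Denominator 1 − (1+r)^(−12) = 0.217664892.
P = 20.6667 / 0.217664892 ≈ 94.95.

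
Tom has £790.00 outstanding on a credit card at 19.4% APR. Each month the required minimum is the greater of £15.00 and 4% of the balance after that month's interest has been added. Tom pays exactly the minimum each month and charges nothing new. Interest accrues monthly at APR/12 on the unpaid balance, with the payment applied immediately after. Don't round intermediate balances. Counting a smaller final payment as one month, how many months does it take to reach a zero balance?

Monthly rate r = 19.4%/12 = 1.61667% = 0.0161667.
While 4% of the post-interest balance exceeds £15.00, each month B ← (B·(1+r))·(1 − 0.04), i.e. B shrinks by the factor (1+r)·0.96 = 0.97552.
This holds for months 1–31. Entering month 32 the balance is £366.39; 4% of the post-interest balance is now below £15.00, so the flat £15.00 minimum applies from here.
From month 32 a fixed £15.00 at rate r clears £366.39 in 32 more payments. Total: 31 + 32 = 63 months.

63 months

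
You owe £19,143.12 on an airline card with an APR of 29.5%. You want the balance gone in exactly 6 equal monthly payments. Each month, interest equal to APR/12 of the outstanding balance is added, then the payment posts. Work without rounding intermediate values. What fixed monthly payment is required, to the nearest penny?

Monthly rate r = 29.5%/12 = 2.45833% = 0.0245833.
Level-payment amortization: P = B₀·r / (1 − (1+r)^(−n)) = 19143.12·0.0245833 / (1 − 1.02458^(−6)).
Denominator 1 − (1+r)^(−6) = 0.135596975.
P = 470.602 / 0.135596975 ≈ 3470.59.

£3,470.59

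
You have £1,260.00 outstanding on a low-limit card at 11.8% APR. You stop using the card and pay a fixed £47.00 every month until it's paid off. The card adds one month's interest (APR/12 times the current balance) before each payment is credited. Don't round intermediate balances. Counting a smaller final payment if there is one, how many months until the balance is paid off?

Monthly rate r = 11.8%/12 = 0.983333% = 0.00983333.
Recurrence: B ← B·(1+r) − £47.00.
Month 1: interest £12.39; balance after payment £1,225.39.
Month 2: interest £12.05; balance after payment £1,190.44.
Closed form: n = −ln(1 − rB₀/P)/ln(1+r) = −ln(0.73638)/ln(1.00983) ≈ 31.272, so the balance reaches zero during payment 32.

32 months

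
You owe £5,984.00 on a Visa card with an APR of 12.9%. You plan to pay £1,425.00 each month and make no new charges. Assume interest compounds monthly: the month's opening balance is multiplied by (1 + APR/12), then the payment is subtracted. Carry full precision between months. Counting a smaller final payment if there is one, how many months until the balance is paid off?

5 months

Monthly rate r = 12.9%/12 = 1.075% = 0.01075.
Recurrence: B ← B·(1+r) − £1,425.00.
Month 1: interest £64.33; balance after payment £4,623.33.
Month 2: interest £49.70; balance after payment £3,248.03.
Month 3: interest £34.92; balance after payment £1,857.95.
Month 4: interest £19.97; balance after payment £452.92.
Month 5: interest £4.87; balance after payment £0.00.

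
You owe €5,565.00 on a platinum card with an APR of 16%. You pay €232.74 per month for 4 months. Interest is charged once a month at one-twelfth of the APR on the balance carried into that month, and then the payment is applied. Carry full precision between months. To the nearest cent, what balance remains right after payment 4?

Monthly rate r = 16%/12 = 1.33333% = 0.0133333.
Each month: B ← B·(1+r) − €232.74.
Month 1: interest €74.20; balance after payment €5,406.46.
Month 2: interest €72.09; balance after payment €5,245.81.
Month 3: interest €69.94; balance after payment €5,083.01.
Month 4: interest €67.77; balance after payment €4,918.04.

€4,918.04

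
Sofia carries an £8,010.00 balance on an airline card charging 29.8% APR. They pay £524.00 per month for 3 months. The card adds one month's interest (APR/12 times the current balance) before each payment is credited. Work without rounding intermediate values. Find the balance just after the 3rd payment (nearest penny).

£7,010.33

Monthly rate r = 29.8%/12 = 2.48333% = 0.0248333.
Each month: B ← B·(1+r) − £524.00.
Month 1: interest £198.91; balance after payment £7,684.92.
Month 2: interest £190.84; balance after payment £7,351.76.
Month 3: interest £182.57; balance after payment £7,010.33.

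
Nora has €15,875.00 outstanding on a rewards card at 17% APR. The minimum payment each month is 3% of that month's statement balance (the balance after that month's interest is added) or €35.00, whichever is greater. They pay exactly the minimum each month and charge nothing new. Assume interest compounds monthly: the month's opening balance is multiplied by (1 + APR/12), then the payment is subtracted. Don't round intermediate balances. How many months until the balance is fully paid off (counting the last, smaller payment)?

205 months

Monthly rate r = 17%/12 = 1.41667% = 0.0141667.
While 3% of the post-interest balance exceeds €35.00, each month B ← (B·(1+r))·(1 − 0.03), i.e. B shrinks by the factor (1+r)·0.97 = 0.98374.
This holds for months 1–161. Entering month 162 the balance is €1,133.88; 3% of the post-interest balance is now below €35.00, so the flat €35.00 minimum applies from here.
From month 162 a fixed €35.00 at rate r clears €1,133.88 in 44 more payments. Total: 161 + 44 = 205 months.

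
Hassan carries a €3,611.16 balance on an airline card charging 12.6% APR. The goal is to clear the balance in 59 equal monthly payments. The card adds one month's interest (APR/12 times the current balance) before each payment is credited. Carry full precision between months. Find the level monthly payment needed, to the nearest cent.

Monthly rate r = 12.6%/12 = 1.05% = 0.0105.
Level-payment amortization: P = B₀·r / (1 − (1+r)^(−n)) = 3611.16·0.0105 / (1 − 1.0105^(−59)).
Denominator 1 − (1+r)^(−59) = 0.460045398.
P = 37.9172 / 0.460045398 ≈ 82.42.

€82.42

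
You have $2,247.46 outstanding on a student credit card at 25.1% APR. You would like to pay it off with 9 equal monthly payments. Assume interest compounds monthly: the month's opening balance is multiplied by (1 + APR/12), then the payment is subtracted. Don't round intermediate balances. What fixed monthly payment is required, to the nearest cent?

$276.55

Monthly rate r = 25.1%/12 = 2.09167% = 0.0209167.
Level-payment amortization: P = B₀·r / (1 − (1+r)^(−n)) = 2247.46·0.0209167 / (1 − 1.02092^(−9)).
Denominator 1 − (1+r)^(−9) = 0.169982296.
P = 47.0094 / 0.169982296 ≈ 276.55.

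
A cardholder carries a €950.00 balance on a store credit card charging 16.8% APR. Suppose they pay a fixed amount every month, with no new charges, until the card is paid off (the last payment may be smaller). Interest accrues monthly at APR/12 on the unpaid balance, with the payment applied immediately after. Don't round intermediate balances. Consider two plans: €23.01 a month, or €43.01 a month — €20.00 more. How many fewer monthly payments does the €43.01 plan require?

36 fewer payments

Monthly rate r = 16.8%/12 = 1.4% = 0.014.
At €23.01/mo: n = ⌈−ln(1 − rB₀/P)/ln(1+r)⌉ = 63 payments (last €1.32); total interest = total paid − €950.00 = €477.94.
At €43.01/mo: 27 payments (last €26.28); total interest €194.54.
Payments saved = 63 − 27 = 36.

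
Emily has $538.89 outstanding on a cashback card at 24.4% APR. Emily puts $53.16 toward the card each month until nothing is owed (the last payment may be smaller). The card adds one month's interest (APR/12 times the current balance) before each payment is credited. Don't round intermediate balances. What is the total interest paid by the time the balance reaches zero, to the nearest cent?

Monthly rate r = 24.4%/12 = 2.03333% = 0.0203333.
Payoff takes n = ⌈−ln(1 − rB₀/P)/ln(1+r)⌉ = ⌈11.467⌉ = 12 payments; the last is $24.96.
Total paid = 11·$53.16 + $24.96 = $609.72.
Total interest = total paid − principal = $609.72 − $538.89 = $70.83.

$70.83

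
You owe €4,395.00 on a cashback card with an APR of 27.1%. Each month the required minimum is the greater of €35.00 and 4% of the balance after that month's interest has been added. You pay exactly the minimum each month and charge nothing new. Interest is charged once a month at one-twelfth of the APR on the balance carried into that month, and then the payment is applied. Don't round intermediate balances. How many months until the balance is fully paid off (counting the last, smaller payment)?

Monthly rate r = 27.1%/12 = 2.25833% = 0.0225833.
While 4% of the post-interest balance exceeds €35.00, each month B ← (B·(1+r))·(1 − 0.04), i.e. B shrinks by the factor (1+r)·0.96 = 0.98168.
This holds for months 1–89. Entering month 90 the balance is €847.78; 4% of the post-interest balance is now below €35.00, so the flat €35.00 minimum applies from here.
From month 90 a fixed €35.00 at rate r clears €847.78 in 36 more payments. Total: 89 + 36 = 125 months.

125 months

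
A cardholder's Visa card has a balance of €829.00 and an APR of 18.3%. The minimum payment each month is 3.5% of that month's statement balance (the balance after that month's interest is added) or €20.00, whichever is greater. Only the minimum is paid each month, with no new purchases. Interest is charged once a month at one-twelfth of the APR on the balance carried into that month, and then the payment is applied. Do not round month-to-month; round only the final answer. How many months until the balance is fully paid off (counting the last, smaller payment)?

56 months

Monthly rate r = 18.3%/12 = 1.525% = 0.01525.
While 3.5% of the post-interest balance exceeds €20.00, each month B ← (B·(1+r))·(1 − 0.035), i.e. B shrinks by the factor (1+r)·0.965 = 0.97972.
This holds for months 1–19. Entering month 20 the balance is €561.64; 3.5% of the post-interest balance is now below €20.00, so the flat €20.00 minimum applies from here.
From month 20 a fixed €20.00 at rate r clears €561.64 in 37 more payments. Total: 19 + 37 = 56 months.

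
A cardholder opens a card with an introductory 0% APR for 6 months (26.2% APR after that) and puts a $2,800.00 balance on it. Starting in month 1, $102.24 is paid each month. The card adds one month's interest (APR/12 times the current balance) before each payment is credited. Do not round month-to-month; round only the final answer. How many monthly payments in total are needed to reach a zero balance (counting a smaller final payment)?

Promo months 1–6 at r₀ = 0%/12 = 0; months 7+ at r₁ = 26.2%/12 = 0.0218333.
After month 6 (no interest yet): B = $2,800.00 − 6·$102.24 = $2,186.56.
Then at r₁ with $102.24/mo: n₂ = −ln(1 − r₁·B/P)/ln(1+r₁) ≈ 29.13 → 30 more payments.

36 payments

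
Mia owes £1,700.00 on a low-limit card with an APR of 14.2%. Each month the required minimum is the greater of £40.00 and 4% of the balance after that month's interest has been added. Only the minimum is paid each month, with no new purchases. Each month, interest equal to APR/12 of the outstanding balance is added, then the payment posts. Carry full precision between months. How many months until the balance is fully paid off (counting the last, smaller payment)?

Monthly rate r = 14.2%/12 = 1.18333% = 0.0118333.
While 4% of the post-interest balance exceeds £40.00, each month B ← (B·(1+r))·(1 − 0.04), i.e. B shrinks by the factor (1+r)·0.96 = 0.97136.
This holds for months 1–19. Entering month 20 the balance is £978.75; 4% of the post-interest balance is now below £40.00, so the flat £40.00 minimum applies from here.
From month 20 a fixed £40.00 at rate r clears £978.75 in 30 more payments. Total: 19 + 30 = 49 months.

49 months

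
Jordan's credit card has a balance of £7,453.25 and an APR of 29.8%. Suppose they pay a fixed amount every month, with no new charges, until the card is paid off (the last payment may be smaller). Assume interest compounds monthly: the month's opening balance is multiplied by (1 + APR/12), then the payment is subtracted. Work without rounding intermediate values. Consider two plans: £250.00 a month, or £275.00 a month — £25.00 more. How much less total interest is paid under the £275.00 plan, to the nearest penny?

Monthly rate r = 29.8%/12 = 2.48333% = 0.0248333.
At £250.00/mo: n = ⌈−ln(1 − rB₀/P)/ln(1+r)⌉ = 55 payments (last £242.90); total interest = total paid − £7,453.25 = £6,289.65.
At £275.00/mo: 46 payments (last £158.91); total interest £5,080.66.
Interest saved = £6,289.65 − £5,080.66 = £1,208.99.

£1,208.99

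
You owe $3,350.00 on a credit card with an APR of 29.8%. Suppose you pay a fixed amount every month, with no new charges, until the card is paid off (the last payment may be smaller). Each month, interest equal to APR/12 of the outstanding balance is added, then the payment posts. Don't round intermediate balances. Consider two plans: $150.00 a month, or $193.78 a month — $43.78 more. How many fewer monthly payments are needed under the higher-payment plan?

Monthly rate r = 29.8%/12 = 2.48333% = 0.0248333.
At $150.00/mo: n = ⌈−ln(1 − rB₀/P)/ln(1+r)⌉ = 33 payments (last $145.88); total interest = total paid − $3,350.00 = $1,595.88.
At $193.78/mo: 23 payments (last $168.14); total interest $1,081.30.
Payments saved = 33 − 23 = 10.

10 fewer payments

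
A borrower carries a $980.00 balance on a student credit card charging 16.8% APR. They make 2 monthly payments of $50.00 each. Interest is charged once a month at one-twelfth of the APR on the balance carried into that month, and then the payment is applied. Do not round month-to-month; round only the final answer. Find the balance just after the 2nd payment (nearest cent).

$906.93

Monthly rate r = 16.8%/12 = 1.4% = 0.014.
Each month: B ← B·(1+r) − $50.00.
Month 1: interest $13.72; balance after payment $943.72.
Month 2: interest $13.21; balance after payment $906.93.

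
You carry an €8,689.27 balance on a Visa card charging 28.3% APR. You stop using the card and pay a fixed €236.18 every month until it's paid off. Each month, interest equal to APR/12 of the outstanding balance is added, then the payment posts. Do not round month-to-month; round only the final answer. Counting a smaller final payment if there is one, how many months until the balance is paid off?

87 payments

Monthly rate r = 28.3%/12 = 2.35833% = 0.0235833.
Recurrence: B ← B·(1+r) − €236.18.
Month 1: interest €204.92; balance after payment €8,658.01.
Month 2: interest €204.18; balance after payment €8,626.02.
Closed form: n = −ln(1 − rB₀/P)/ln(1+r) = −ln(0.13235)/ln(1.02358) ≈ 86.759, so the balance reaches zero during payment 87.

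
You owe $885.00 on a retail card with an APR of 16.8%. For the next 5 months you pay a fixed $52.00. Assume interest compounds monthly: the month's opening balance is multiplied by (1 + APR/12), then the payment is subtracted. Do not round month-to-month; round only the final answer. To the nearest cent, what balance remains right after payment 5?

$681.33

Monthly rate r = 16.8%/12 = 1.4% = 0.014.
Each month: B ← B·(1+r) − $52.00.
Month 1: interest $12.39; balance after payment $845.39.
Month 2: interest $11.84; balance after payment $805.23.
Month 3: interest $11.27; balance after payment $764.50.
Month 4: interest $10.70; balance after payment $723.20.
Month 5: interest $10.12; balance after payment $681.33.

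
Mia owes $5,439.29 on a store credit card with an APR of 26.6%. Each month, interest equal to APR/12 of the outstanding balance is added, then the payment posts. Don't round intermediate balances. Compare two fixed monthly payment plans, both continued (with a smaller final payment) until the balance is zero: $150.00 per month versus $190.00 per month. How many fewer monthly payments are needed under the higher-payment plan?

Monthly rate r = 26.6%/12 = 2.21667% = 0.0221667.
At $150.00/mo: n = ⌈−ln(1 − rB₀/P)/ln(1+r)⌉ = 75 payments (last $42.99); total interest = total paid − $5,439.29 = $5,703.70.
At $190.00/mo: 46 payments (last $174.46); total interest $3,285.17.
Payments saved = 75 − 46 = 29.

29 fewer payments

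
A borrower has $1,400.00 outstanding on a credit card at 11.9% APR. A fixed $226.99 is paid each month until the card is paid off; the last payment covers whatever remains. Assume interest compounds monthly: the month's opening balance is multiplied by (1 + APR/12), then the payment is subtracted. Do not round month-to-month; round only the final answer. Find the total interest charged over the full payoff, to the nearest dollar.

Monthly rate r = 11.9%/12 = 0.991667% = 0.00991667.
Payoff takes n = ⌈−ln(1 − rB₀/P)/ln(1+r)⌉ = ⌈6.396⌉ = 7 payments; the last is $90.12.
Total paid = 6·$226.99 + $90.12 = $1,452.06.
Total interest = total paid − principal = $1,452.06 − $1,400.00 = $52.06.

$52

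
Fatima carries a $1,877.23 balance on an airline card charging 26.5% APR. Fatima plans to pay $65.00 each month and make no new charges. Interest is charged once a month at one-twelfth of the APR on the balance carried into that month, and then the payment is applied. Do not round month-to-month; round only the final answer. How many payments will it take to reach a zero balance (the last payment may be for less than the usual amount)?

47 payments

Monthly rate r = 26.5%/12 = 2.20833% = 0.0220833.
Recurrence: B ← B·(1+r) − $65.00.
Month 1: interest $41.46; balance after payment $1,853.69.
Month 2: interest $40.94; balance after payment $1,829.62.
Closed form: n = −ln(1 − rB₀/P)/ln(1+r) = −ln(0.36222)/ln(1.02208) ≈ 46.491, so the balance reaches zero during payment 47.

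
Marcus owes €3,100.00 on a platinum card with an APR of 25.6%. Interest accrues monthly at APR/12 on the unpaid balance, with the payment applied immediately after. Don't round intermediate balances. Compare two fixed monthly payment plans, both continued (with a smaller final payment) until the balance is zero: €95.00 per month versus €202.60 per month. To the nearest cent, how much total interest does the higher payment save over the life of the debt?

Monthly rate r = 25.6%/12 = 2.13333% = 0.0213333.
At €95.00/mo: n = ⌈−ln(1 − rB₀/P)/ln(1+r)⌉ = 57 payments (last €41.14); total interest = total paid − €3,100.00 = €2,261.14.
At €202.60/mo: 19 payments (last €146.24); total interest €693.04.
Interest saved = €2,261.14 − €693.04 = €1,568.10.

€1,568.10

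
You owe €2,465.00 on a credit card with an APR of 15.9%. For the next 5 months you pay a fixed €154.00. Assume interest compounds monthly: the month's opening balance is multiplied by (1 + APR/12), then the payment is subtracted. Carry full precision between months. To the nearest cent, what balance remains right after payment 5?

Monthly rate r = 15.9%/12 = 1.325% = 0.01325.
Each month: B ← B·(1+r) − €154.00.
Month 1: interest €32.66; balance after payment €2,343.66.
Month 2: interest €31.05; balance after payment €2,220.71.
Month 3: interest €29.42; balance after payment €2,096.14.
Month 4: interest €27.77; balance after payment €1,969.91.
Month 5: interest €26.10; balance after payment €1,842.01.

€1,842.01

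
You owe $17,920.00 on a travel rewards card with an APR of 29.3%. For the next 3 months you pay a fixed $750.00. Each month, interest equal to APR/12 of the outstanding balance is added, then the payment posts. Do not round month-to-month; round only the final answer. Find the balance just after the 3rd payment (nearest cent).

Monthly rate r = 29.3%/12 = 2.44167% = 0.0244167.
Each month: B ← B·(1+r) − $750.00.
Month 1: interest $437.55; balance after payment $17,607.55.
Month 2: interest $429.92; balance after payment $17,287.46.
Month 3: interest $422.10; balance after payment $16,959.57.

$16,959.57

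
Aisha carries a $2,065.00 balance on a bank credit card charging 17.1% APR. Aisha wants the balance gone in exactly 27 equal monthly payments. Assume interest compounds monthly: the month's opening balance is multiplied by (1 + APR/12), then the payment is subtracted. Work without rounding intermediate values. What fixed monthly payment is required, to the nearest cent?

$92.67

Monthly rate r = 17.1%/12 = 1.425% = 0.01425.
Level-payment amortization: P = B₀·r / (1 − (1+r)^(−n)) = 2065.00·0.01425 / (1 − 1.01425^(−27)).
Denominator 1 − (1+r)^(−27) = 0.31752844.
P = 29.4262 / 0.31752844 ≈ 92.67.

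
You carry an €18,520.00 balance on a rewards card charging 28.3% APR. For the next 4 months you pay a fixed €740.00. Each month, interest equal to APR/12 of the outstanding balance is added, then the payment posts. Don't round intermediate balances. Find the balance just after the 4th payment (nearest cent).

€17,263.47

Monthly rate r = 28.3%/12 = 2.35833% = 0.0235833.
Each month: B ← B·(1+r) − €740.00.
Month 1: interest €436.76; balance after payment €18,216.76.
Month 2: interest €429.61; balance after payment €17,906.38.
Month 3: interest €422.29; balance after payment €17,588.67.
Month 4: interest €414.80; balance after payment €17,263.47.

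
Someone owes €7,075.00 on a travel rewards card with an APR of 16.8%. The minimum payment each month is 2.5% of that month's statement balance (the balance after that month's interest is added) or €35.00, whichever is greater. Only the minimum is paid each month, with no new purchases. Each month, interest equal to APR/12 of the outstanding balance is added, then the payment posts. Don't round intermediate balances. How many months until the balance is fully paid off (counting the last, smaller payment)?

Monthly rate r = 16.8%/12 = 1.4% = 0.014.
While 2.5% of the post-interest balance exceeds €35.00, each month B ← (B·(1+r))·(1 − 0.025), i.e. B shrinks by the factor (1+r)·0.975 = 0.98865.
This holds for months 1–144. Entering month 145 the balance is €1,367.28; 2.5% of the post-interest balance is now below €35.00, so the flat €35.00 minimum applies from here.
From month 145 a fixed €35.00 at rate r clears €1,367.28 in 57 more payments. Total: 144 + 57 = 201 months.

201 months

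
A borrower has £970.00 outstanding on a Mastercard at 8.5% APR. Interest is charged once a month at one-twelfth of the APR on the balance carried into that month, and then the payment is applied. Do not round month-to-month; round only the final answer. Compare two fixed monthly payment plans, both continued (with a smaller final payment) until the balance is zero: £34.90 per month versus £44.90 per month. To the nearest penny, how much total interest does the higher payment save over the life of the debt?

£27.50

Monthly rate r = 8.5%/12 = 0.708333% = 0.00708333.
At £34.90/mo: n = ⌈−ln(1 − rB₀/P)/ln(1+r)⌉ = 32 payments (last £2.14); total interest = total paid − £970.00 = £114.04.
At £44.90/mo: 24 payments (last £23.84); total interest £86.54.
Interest saved = £114.04 − £86.54 = £27.50.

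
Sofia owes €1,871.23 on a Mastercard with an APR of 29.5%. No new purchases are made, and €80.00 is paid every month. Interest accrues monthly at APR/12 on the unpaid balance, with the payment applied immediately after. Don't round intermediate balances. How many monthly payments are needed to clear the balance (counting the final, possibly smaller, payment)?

Monthly rate r = 29.5%/12 = 2.45833% = 0.0245833.
Recurrence: B ← B·(1+r) − €80.00.
Month 1: interest €46.00; balance after payment €1,837.23.
Month 2: interest €45.17; balance after payment €1,802.40.
Closed form: n = −ln(1 − rB₀/P)/ln(1+r) = −ln(0.42499)/ln(1.02458) ≈ 35.234, so the balance reaches zero during payment 36.

36 payments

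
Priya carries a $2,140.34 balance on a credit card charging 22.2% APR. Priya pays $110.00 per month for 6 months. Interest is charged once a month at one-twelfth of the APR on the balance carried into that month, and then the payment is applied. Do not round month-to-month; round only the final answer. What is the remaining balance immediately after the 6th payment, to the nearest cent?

$1,697.89

Monthly rate r = 22.2%/12 = 1.85% = 0.0185.
Each month: B ← B·(1+r) − $110.00.
Month 1: interest $39.60; balance after payment $2,069.94.
Month 2: interest $38.29; balance after payment $1,998.23.
Month 3: interest $36.97; balance after payment $1,925.20.
Month 4: interest $35.62; balance after payment $1,850.81.
Month 5: interest $34.24; balance after payment $1,775.05.
Month 6: interest $32.84; balance after payment $1,697.89.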